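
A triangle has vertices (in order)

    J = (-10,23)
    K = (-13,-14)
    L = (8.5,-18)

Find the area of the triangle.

Apply the shoelace formula: 2A = Σ (x_i·y_{i+1} − x_{i+1}·y_i), indices taken mod 3.
Σ = (439) + (353) + (15.5) = 807.5
Area = |Σ|/2 = 403.75.

403.75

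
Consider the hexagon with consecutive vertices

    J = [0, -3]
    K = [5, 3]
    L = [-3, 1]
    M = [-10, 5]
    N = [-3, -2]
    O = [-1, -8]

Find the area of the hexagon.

Apply the shoelace formula: 2A = Σ (x_i·y_{i+1} − x_{i+1}·y_i), indices taken mod 6.
J→K: (0)(3) − (5)(-3) = 15
K→L: (5)(1) − (-3)(3) = 14
L→M: (-3)(5) − (-10)(1) = -5
M→N: (-10)(-2) − (-3)(5) = 35
N→O: (-3)(-8) − (-1)(-2) = 22
O→J: (-1)(-3) − (0)(-8) = 3
Σ = 84
Area = |Σ|/2 = 42.

42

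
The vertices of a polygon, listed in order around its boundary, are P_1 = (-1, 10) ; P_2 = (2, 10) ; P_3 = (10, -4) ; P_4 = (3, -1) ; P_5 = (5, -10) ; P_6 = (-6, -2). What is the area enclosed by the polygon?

Cross-terms: -30, -108, 2, -25, -70, -62  ⇒  Σ = -293
Area = |Σ|/2 = 146.5.

146.5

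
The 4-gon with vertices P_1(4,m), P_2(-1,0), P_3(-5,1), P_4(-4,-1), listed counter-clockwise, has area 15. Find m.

The doubled signed area Σ (x_i y_{i+1} − x_{i+1} y_i) is linear in m.
With m=0 it equals 12; the coefficient of m is -3 (from the two edges through P_1).
So -3·m + 12 = 2·15 = 30 ⇒ m = -6.

-6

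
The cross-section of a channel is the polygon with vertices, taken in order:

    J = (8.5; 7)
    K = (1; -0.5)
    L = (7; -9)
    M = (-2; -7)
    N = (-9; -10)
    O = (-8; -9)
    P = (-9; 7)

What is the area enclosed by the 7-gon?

192.625

Apply the shoelace formula: 2A = Σ (x_i·y_{i+1} − x_{i+1}·y_i), indices taken mod 7.
Σ = (-11.25) + (-5.5) + (-67) + (-43) + (1) + (-137) + (-122.5) = -385.25
Area = |Σ|/2 = 192.625.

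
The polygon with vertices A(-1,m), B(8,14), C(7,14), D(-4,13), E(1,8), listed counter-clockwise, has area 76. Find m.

The doubled signed area Σ (x_i y_{i+1} − x_{i+1} y_i) is linear in m.
With m=0 it equals 110; the coefficient of m is -7 (from the two edges through A).
So -7·m + 110 = 2·76 = 152 ⇒ m = -6.

-6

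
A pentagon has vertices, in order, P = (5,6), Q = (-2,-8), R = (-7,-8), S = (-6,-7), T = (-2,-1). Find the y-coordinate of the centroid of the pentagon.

Apply the shoelace formula. First the cross-terms c_i = x_i·y_{i+1} − x_{i+1}·y_i:
  -28, -40, 1, -8, -7  ⇒  2A = -82, A = -41.
Then Σ (y_i + y_{i+1})·c_i = 710, so ȳ = 710 / (6·(-41)) = -355/123.

-355/123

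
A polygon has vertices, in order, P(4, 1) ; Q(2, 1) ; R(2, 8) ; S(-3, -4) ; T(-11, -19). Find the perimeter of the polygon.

64

|PQ| = √((-2)² + (0)²) = √4 = 2
|QR| = √((0)² + (7)²) = √49 = 7
|RS| = √((-5)² + (-12)²) = √169 = 13
|ST| = √((-8)² + (-15)²) = √289 = 17
|TP| = √((15)² + (20)²) = √625 = 25
Perimeter = 2 + 7 + 13 + 17 + 25 = 64.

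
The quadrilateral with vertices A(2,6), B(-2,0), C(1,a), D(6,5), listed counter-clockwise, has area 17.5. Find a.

Write out the shoelace sum; only the two edges meeting at C involve a:
2·Area = [((-2)·a − 1·0) + (1·5 − 6·a)] + 38
       = -8·a + 43 = 35
⇒ a = 1.

1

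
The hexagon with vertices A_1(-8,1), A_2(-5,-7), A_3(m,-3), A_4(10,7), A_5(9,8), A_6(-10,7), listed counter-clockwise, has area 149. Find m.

-1

Write out the shoelace sum; only the two edges meeting at A_3 involve m:
2·Area = [((-5)·(-3) − m·(-7)) + (m·7 − 10·(-3))] + 267
       = 14·m + 312 = 298
⇒ m = -1.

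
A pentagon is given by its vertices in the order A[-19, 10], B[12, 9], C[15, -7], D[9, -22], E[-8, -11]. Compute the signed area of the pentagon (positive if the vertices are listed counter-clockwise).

Apply Gauss's area formula: 2A = Σ (x_i·y_{i+1} − x_{i+1}·y_i), indices taken mod 5.
A→B: (-19)(9) − (12)(10) = -291
B→C: (12)(-7) − (15)(9) = -219
C→D: (15)(-22) − (9)(-7) = -267
D→E: (9)(-11) − (-8)(-22) = -275
E→A: (-8)(10) − (-19)(-11) = -289
Σ = -1341
Signed area = Σ/2 = -670.5 (negative ⇒ clockwise traversal).

-670.5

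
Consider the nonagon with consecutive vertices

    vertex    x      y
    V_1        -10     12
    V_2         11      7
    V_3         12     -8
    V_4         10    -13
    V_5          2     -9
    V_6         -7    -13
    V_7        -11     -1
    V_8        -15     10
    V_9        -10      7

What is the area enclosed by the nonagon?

Apply the shoelace (surveyor's) formula: 2A = Σ (x_i·y_{i+1} − x_{i+1}·y_i), indices taken mod 9.
Σ = (-202) + (-172) + (-76) + (-64) + (-89) + (-136) + (-125) + (-5) + (-50) = -919
Area = |Σ|/2 = 459.5.

459.5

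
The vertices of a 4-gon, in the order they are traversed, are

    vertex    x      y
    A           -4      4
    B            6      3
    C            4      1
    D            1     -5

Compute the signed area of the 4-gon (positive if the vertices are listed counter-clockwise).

-39.5

Σ = (-36) + (-6) + (-21) + (-16) = -79
Signed area = Σ/2 = -39.5 (negative ⇒ clockwise traversal).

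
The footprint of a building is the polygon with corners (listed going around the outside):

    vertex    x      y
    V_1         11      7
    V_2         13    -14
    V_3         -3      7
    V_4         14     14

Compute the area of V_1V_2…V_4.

196

Σ = (-245) + (49) + (-140) + (-56) = -392
Area = |Σ|/2 = 196.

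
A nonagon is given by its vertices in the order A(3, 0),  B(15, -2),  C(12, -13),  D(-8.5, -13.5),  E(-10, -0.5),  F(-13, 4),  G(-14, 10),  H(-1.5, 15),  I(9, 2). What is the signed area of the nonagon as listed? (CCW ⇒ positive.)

Apply the surveyor's formula: 2A = Σ (x_i·y_{i+1} − x_{i+1}·y_i), indices taken mod 9.
Cross-terms: -6, -171, -272.5, -130.75, -46.5, -74, -195, -138, -6  ⇒  Σ = -1039.75
Signed area = Σ/2 = -519.875 (negative ⇒ clockwise traversal).

-519.875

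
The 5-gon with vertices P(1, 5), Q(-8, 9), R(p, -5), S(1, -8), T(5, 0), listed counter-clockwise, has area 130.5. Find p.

The doubled signed area Σ (x_i y_{i+1} − x_{i+1} y_i) is linear in p.
With p=0 it equals 159; the coefficient of p is -17 (from the two edges through R).
So -17·p + 159 = 2·130.5 = 261 ⇒ p = -6.

-6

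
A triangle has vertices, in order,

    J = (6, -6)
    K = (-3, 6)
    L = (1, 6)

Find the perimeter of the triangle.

|JK| = √((-9)² + (12)²) = √225 = 15
|KL| = √((4)² + (0)²) = √16 = 4
|LJ| = √((5)² + (-12)²) = √169 = 13
Perimeter = 15 + 4 + 13 = 32.

32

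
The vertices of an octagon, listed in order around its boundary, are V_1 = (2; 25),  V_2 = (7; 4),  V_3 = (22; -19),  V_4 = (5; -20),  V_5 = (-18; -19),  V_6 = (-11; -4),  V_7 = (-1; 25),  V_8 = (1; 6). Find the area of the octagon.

811

Apply the shoelace formula: 2A = Σ (x_i·y_{i+1} − x_{i+1}·y_i), indices taken mod 8.
V_1→V_2: (2)(4) − (7)(25) = -167
V_2→V_3: (7)(-19) − (22)(4) = -221
V_3→V_4: (22)(-20) − (5)(-19) = -345
V_4→V_5: (5)(-19) − (-18)(-20) = -455
V_5→V_6: (-18)(-4) − (-11)(-19) = -137
V_6→V_7: (-11)(25) − (-1)(-4) = -279
V_7→V_8: (-1)(6) − (1)(25) = -31
V_8→V_1: (1)(25) − (2)(6) = 13
Σ = -1622
Area = |Σ|/2 = 811.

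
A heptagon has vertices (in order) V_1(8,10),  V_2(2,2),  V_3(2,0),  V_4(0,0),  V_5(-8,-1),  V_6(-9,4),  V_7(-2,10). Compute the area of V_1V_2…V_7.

115.5

Apply the surveyor's formula: 2A = Σ (x_i·y_{i+1} − x_{i+1}·y_i), indices taken mod 7.
Σ = (-4) + (-4) + (0) + (0) + (-41) + (-82) + (-100) = -231
Area = |Σ|/2 = 115.5.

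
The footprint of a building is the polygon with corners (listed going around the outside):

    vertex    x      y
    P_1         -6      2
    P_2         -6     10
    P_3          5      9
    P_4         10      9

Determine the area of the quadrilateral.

61.5

Apply the surveyor's formula: 2A = Σ (x_i·y_{i+1} − x_{i+1}·y_i), indices taken mod 4.
P_1→P_2: (-6)(10) − (-6)(2) = -48
P_2→P_3: (-6)(9) − (5)(10) = -104
P_3→P_4: (5)(9) − (10)(9) = -45
P_4→P_1: (10)(2) − (-6)(9) = 74
Σ = -123
Area = |Σ|/2 = 61.5.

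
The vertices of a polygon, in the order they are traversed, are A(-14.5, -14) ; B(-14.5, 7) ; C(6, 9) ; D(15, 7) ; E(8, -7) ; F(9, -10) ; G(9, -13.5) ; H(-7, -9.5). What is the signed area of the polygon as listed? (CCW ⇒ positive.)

-499.625

Σ = (-304.5) + (-172.5) + (-93) + (-161) + (-17) + (-31.5) + (-180) + (-39.75) = -999.25
Signed area = Σ/2 = -499.625 (negative ⇒ clockwise traversal).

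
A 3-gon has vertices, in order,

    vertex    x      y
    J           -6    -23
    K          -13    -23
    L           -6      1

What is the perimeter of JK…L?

56

|JK| = √((-7)² + (0)²) = √49 = 7
|KL| = √((7)² + (24)²) = √625 = 25
|LJ| = √((0)² + (-24)²) = √576 = 24
Perimeter = 7 + 25 + 24 = 56.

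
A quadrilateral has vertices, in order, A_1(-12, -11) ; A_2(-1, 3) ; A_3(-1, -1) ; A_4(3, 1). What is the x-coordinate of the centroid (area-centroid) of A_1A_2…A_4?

-398/93

Apply Gauss's area formula. First the cross-terms c_i = x_i·y_{i+1} − x_{i+1}·y_i:
  -47, 4, 2, -21  ⇒  2A = -62, A = -31.
Then Σ (x_i + x_{i+1})·c_i = 796, so x̄ = 796 / (6·(-31)) = -398/93.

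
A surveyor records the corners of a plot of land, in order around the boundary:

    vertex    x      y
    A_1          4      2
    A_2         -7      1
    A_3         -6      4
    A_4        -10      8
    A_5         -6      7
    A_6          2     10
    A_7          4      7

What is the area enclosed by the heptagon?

77

Σ = (18) + (-22) + (-8) + (-22) + (-74) + (-26) + (-20) = -154
Area = |Σ|/2 = 77.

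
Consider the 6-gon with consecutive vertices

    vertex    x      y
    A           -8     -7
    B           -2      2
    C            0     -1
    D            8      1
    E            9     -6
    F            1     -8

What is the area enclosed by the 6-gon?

107

Apply the shoelace (surveyor's) formula: 2A = Σ (x_i·y_{i+1} − x_{i+1}·y_i), indices taken mod 6.
Σ = (-30) + (2) + (8) + (-57) + (-66) + (-71) = -214
Area = |Σ|/2 = 107.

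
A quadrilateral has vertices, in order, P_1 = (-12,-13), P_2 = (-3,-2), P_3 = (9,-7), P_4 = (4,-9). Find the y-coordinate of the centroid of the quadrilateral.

Apply the surveyor's formula. First the cross-terms c_i = x_i·y_{i+1} − x_{i+1}·y_i:
  -15, 39, -53, -160  ⇒  2A = -189, A = -94.5.
Then Σ (y_i + y_{i+1})·c_i = 4242, so ȳ = 4242 / (6·(-94.5)) = -202/27.

-202/27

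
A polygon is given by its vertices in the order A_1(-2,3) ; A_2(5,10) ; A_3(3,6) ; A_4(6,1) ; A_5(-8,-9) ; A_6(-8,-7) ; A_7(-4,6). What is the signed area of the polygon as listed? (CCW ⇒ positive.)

-103

Apply the shoelace formula: 2A = Σ (x_i·y_{i+1} − x_{i+1}·y_i), indices taken mod 7.
Σ = (-35) + (0) + (-33) + (-46) + (-16) + (-76) + (0) = -206
Signed area = Σ/2 = -103 (negative ⇒ clockwise traversal).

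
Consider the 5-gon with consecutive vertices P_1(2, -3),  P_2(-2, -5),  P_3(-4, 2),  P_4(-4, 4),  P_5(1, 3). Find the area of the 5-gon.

36.5

Apply the shoelace formula: 2A = Σ (x_i·y_{i+1} − x_{i+1}·y_i), indices taken mod 5.
P_1→P_2: (2)(-5) − (-2)(-3) = -16
P_2→P_3: (-2)(2) − (-4)(-5) = -24
P_3→P_4: (-4)(4) − (-4)(2) = -8
P_4→P_5: (-4)(3) − (1)(4) = -16
P_5→P_1: (1)(-3) − (2)(3) = -9
Σ = -73
Area = |Σ|/2 = 36.5.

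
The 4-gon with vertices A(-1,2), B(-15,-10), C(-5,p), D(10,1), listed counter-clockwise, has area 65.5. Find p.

-5

The doubled signed area Σ (x_i y_{i+1} − x_{i+1} y_i) is linear in p.
With p=0 it equals 6; the coefficient of p is -25 (from the two edges through C).
So -25·p + 6 = 2·65.5 = 131 ⇒ p = -5.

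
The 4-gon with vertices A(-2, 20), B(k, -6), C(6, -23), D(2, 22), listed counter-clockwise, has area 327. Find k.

The doubled signed area Σ (x_i y_{i+1} − x_{i+1} y_i) is linear in k.
With k=0 it equals 310; the coefficient of k is -43 (from the two edges through B).
So -43·k + 310 = 2·327 = 654 ⇒ k = -8.

-8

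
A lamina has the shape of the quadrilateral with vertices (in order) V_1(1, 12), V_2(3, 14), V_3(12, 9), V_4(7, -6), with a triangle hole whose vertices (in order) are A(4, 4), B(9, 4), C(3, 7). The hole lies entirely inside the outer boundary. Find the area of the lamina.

Outer boundary:
Cross-terms: -22, -141, -135, 90  ⇒  Σ = -208
Area = |Σ|/2 = 104.
Hole:
A→B: (4)(4) − (9)(4) = -20
B→C: (9)(7) − (3)(4) = 51
C→A: (3)(4) − (4)(7) = -16
Σ = 15
Area = |Σ|/2 = 7.5.
Net area = 104 − 7.5 = 96.5.

96.5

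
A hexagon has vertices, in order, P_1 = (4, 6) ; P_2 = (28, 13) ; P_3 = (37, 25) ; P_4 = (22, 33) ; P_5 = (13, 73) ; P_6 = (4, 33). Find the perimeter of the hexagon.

166

|P_1P_2| = √((24)² + (7)²) = √625 = 25
|P_2P_3| = √((9)² + (12)²) = √225 = 15
|P_3P_4| = √((-15)² + (8)²) = √289 = 17
|P_4P_5| = √((-9)² + (40)²) = √1681 = 41
|P_5P_6| = √((-9)² + (-40)²) = √1681 = 41
|P_6P_1| = √((0)² + (-27)²) = √729 = 27
Perimeter = 25 + 15 + 17 + 41 + 41 + 27 = 166.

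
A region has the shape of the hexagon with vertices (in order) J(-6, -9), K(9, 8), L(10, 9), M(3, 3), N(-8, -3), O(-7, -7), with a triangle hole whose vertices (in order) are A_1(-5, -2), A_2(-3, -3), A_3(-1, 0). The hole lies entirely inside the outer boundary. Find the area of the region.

Outer boundary:
Apply Gauss's area formula: 2A = Σ (x_i·y_{i+1} − x_{i+1}·y_i), indices taken mod 6.
J→K: (-6)(8) − (9)(-9) = 33
K→L: (9)(9) − (10)(8) = 1
L→M: (10)(3) − (3)(9) = 3
M→N: (3)(-3) − (-8)(3) = 15
N→O: (-8)(-7) − (-7)(-3) = 35
O→J: (-7)(-9) − (-6)(-7) = 21
Σ = 108
Area = |Σ|/2 = 54.
Hole:
Σ = (9) + (-3) + (2) = 8
Area = |Σ|/2 = 4.
Net area = 54 − 4 = 50.

50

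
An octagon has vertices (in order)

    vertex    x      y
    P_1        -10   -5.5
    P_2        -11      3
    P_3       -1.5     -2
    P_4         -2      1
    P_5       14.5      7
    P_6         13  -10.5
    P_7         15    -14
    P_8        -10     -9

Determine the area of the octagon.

Apply Gauss's area formula: 2A = Σ (x_i·y_{i+1} − x_{i+1}·y_i), indices taken mod 8.
Σ = (-90.5) + (26.5) + (-5.5) + (-28.5) + (-243.25) + (-24.5) + (-275) + (-35) = -675.75
Area = |Σ|/2 = 337.875.

337.875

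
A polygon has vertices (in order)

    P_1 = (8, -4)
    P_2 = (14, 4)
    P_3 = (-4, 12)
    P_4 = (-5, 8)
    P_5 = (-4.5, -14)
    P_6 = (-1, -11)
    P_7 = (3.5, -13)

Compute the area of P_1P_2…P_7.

Apply Gauss's area formula: 2A = Σ (x_i·y_{i+1} − x_{i+1}·y_i), indices taken mod 7.
Cross-terms: 88, 184, 28, 106, 35.5, 51.5, 90  ⇒  Σ = 583
Area = |Σ|/2 = 291.5.

291.5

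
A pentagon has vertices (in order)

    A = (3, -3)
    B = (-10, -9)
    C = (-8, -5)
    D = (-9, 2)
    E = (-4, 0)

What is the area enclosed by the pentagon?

60

Σ = (-57) + (-22) + (-61) + (8) + (12) = -120
Area = |Σ|/2 = 60.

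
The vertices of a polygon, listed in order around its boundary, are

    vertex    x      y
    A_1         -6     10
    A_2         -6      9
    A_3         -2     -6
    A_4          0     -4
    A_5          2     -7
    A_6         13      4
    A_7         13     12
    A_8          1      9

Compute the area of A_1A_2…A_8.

224

Apply the surveyor's formula: 2A = Σ (x_i·y_{i+1} − x_{i+1}·y_i), indices taken mod 8.
Cross-terms: 6, 54, 8, 8, 99, 104, 105, 64  ⇒  Σ = 448
Area = |Σ|/2 = 224.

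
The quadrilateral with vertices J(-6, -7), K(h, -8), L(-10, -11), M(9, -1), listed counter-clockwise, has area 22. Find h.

-9

Write out the shoelace sum; only the two edges meeting at K involve h:
2·Area = [((-6)·(-8) − h·(-7)) + (h·(-11) − (-10)·(-8))] + 40
       = -4·h + 8 = 44
⇒ h = -9.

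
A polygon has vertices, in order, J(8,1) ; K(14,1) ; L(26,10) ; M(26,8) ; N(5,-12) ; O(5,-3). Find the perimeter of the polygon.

66

|JK| = √((6)² + (0)²) = √36 = 6
|KL| = √((12)² + (9)²) = √225 = 15
|LM| = √((0)² + (-2)²) = √4 = 2
|MN| = √((-21)² + (-20)²) = √841 = 29
|NO| = √((0)² + (9)²) = √81 = 9
|OJ| = √((3)² + (4)²) = √25 = 5
Perimeter = 6 + 15 + 2 + 29 + 9 + 5 = 66.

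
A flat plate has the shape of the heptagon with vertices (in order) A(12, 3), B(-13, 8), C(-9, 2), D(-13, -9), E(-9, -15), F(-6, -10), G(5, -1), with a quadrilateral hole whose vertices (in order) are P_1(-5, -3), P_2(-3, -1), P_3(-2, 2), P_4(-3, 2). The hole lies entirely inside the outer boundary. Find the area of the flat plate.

238

Outer boundary:
A→B: (12)(8) − (-13)(3) = 135
B→C: (-13)(2) − (-9)(8) = 46
C→D: (-9)(-9) − (-13)(2) = 107
D→E: (-13)(-15) − (-9)(-9) = 114
E→F: (-9)(-10) − (-6)(-15) = 0
F→G: (-6)(-1) − (5)(-10) = 56
G→A: (5)(3) − (12)(-1) = 27
Σ = 485
Area = |Σ|/2 = 242.5.
Hole:
Apply the shoelace (surveyor's) formula: 2A = Σ (x_i·y_{i+1} − x_{i+1}·y_i), indices taken mod 4.
Σ = (-4) + (-8) + (2) + (19) = 9
Area = |Σ|/2 = 4.5.
Net area = 242.5 − 4.5 = 238.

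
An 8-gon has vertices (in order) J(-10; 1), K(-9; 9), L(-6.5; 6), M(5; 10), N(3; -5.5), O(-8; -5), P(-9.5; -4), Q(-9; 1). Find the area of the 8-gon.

174

Apply the surveyor's formula: 2A = Σ (x_i·y_{i+1} − x_{i+1}·y_i), indices taken mod 8.
Σ = (-81) + (4.5) + (-95) + (-57.5) + (-59) + (-15.5) + (-45.5) + (1) = -348
Area = |Σ|/2 = 174.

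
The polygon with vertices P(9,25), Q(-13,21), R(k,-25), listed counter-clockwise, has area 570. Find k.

19

Write out the shoelace sum; only the two edges meeting at R involve k:
2·Area = [((-13)·(-25) − k·21) + (k·25 − 9·(-25))] + 514
       = 4·k + 1064 = 1140
⇒ k = 19.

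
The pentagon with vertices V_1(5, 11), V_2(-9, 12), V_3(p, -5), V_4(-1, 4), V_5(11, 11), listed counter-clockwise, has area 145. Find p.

Write out the shoelace sum; only the two edges meeting at V_3 involve p:
2·Area = [((-9)·(-5) − p·12) + (p·4 − (-1)·(-5))] + 170
       = -8·p + 210 = 290
⇒ p = -10.

-10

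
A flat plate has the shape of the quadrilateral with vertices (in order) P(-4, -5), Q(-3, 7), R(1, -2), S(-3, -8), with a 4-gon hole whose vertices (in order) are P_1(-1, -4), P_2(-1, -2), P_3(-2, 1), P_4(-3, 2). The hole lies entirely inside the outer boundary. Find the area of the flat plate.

34.5

Outer boundary:
Σ = (-43) + (-1) + (-14) + (-17) = -75
Area = |Σ|/2 = 37.5.
Hole:
Cross-terms: -2, -5, -1, 14  ⇒  Σ = 6
Area = |Σ|/2 = 3.
Net area = 37.5 − 3 = 34.5.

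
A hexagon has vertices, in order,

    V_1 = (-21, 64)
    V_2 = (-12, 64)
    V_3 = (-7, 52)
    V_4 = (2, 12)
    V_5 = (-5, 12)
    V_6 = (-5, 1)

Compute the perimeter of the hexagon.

|V_1V_2| = √((9)² + (0)²) = √81 = 9
|V_2V_3| = √((5)² + (-12)²) = √169 = 13
|V_3V_4| = √((9)² + (-40)²) = √1681 = 41
|V_4V_5| = √((-7)² + (0)²) = √49 = 7
|V_5V_6| = √((0)² + (-11)²) = √121 = 11
|V_6V_1| = √((-16)² + (63)²) = √4225 = 65
Perimeter = 9 + 13 + 41 + 7 + 11 + 65 = 146.

146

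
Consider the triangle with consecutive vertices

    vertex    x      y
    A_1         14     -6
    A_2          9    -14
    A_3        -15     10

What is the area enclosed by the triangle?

Apply the shoelace (surveyor's) formula: 2A = Σ (x_i·y_{i+1} − x_{i+1}·y_i), indices taken mod 3.
Σ = (-142) + (-120) + (-50) = -312
Area = |Σ|/2 = 156.

156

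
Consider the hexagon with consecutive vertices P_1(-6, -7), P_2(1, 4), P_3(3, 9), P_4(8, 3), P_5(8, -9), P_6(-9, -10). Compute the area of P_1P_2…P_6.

168.5

Σ = (-17) + (-3) + (-63) + (-96) + (-161) + (3) = -337
Area = |Σ|/2 = 168.5.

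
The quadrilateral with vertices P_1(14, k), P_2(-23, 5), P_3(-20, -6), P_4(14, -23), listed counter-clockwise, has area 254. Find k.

The doubled signed area Σ (x_i y_{i+1} − x_{i+1} y_i) is linear in k.
With k=0 it equals 1174; the coefficient of k is 37 (from the two edges through P_1).
So 37·k + 1174 = 2·254 = 508 ⇒ k = -18.

-18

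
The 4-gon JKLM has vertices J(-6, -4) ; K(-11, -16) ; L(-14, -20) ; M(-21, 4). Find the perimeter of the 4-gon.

|JK| = √((-5)² + (-12)²) = √169 = 13
|KL| = √((-3)² + (-4)²) = √25 = 5
|LM| = √((-7)² + (24)²) = √625 = 25
|MJ| = √((15)² + (-8)²) = √289 = 17
Perimeter = 13 + 5 + 25 + 17 = 60.

60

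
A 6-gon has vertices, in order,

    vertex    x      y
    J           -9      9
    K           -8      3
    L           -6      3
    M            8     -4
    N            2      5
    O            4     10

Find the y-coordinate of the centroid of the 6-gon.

982/213

Apply the surveyor's formula. First the cross-terms c_i = x_i·y_{i+1} − x_{i+1}·y_i:
  45, -6, 0, 48, 0, 126  ⇒  2A = 213, A = 106.5.
Then Σ (y_i + y_{i+1})·c_i = 2946, so ȳ = 2946 / (6·106.5) = 982/213.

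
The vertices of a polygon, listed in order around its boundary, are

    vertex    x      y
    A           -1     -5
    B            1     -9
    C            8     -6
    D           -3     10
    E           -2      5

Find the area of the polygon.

81

Cross-terms: 14, 66, 62, 5, 15  ⇒  Σ = 162
Area = |Σ|/2 = 81.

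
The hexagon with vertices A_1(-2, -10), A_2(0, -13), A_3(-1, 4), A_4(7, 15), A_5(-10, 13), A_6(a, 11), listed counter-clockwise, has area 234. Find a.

Write out the shoelace sum; only the two edges meeting at A_6 involve a:
2·Area = [((-10)·11 − a·13) + (a·(-10) − (-2)·11)] + 211
       = -23·a + 123 = 468
⇒ a = -15.

-15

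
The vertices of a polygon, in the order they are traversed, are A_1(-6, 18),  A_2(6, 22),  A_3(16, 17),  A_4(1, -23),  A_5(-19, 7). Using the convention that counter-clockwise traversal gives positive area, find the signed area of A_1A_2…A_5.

-802.5

Apply the shoelace (surveyor's) formula: 2A = Σ (x_i·y_{i+1} − x_{i+1}·y_i), indices taken mod 5.
A_1→A_2: (-6)(22) − (6)(18) = -240
A_2→A_3: (6)(17) − (16)(22) = -250
A_3→A_4: (16)(-23) − (1)(17) = -385
A_4→A_5: (1)(7) − (-19)(-23) = -430
A_5→A_1: (-19)(18) − (-6)(7) = -300
Σ = -1605
Signed area = Σ/2 = -802.5 (negative ⇒ clockwise traversal).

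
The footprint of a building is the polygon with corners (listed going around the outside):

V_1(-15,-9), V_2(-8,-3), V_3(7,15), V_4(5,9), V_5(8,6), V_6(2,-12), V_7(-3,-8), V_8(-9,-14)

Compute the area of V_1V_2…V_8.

Apply the shoelace (surveyor's) formula: 2A = Σ (x_i·y_{i+1} − x_{i+1}·y_i), indices taken mod 8.
Σ = (-27) + (-99) + (-12) + (-42) + (-108) + (-52) + (-30) + (-129) = -499
Area = |Σ|/2 = 249.5.

249.5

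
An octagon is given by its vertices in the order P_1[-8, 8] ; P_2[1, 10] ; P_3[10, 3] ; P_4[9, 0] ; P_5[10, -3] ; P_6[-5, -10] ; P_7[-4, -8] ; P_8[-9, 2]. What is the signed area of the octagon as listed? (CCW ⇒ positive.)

-245

Σ = (-88) + (-97) + (-27) + (-27) + (-115) + (0) + (-80) + (-56) = -490
Signed area = Σ/2 = -245 (negative ⇒ clockwise traversal).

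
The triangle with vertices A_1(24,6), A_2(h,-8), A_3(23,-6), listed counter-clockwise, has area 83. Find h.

Write out the shoelace sum; only the two edges meeting at A_2 involve h:
2·Area = [(24·(-8) − h·6) + (h·(-6) − 23·(-8))] + 282
       = -12·h + 274 = 166
⇒ h = 9.

9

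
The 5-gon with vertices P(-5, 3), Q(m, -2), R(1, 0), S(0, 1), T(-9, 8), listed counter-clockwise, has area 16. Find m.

The doubled signed area Σ (x_i y_{i+1} − x_{i+1} y_i) is linear in m.
With m=0 it equals 35; the coefficient of m is -3 (from the two edges through Q).
So -3·m + 35 = 2·16 = 32 ⇒ m = 1.

1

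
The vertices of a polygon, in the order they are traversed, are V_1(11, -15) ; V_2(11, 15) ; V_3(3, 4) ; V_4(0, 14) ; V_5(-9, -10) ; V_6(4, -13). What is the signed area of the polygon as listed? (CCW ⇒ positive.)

Apply Gauss's area formula: 2A = Σ (x_i·y_{i+1} − x_{i+1}·y_i), indices taken mod 6.
V_1→V_2: (11)(15) − (11)(-15) = 330
V_2→V_3: (11)(4) − (3)(15) = -1
V_3→V_4: (3)(14) − (0)(4) = 42
V_4→V_5: (0)(-10) − (-9)(14) = 126
V_5→V_6: (-9)(-13) − (4)(-10) = 157
V_6→V_1: (4)(-15) − (11)(-13) = 83
Σ = 737
Signed area = Σ/2 = 368.5 (positive ⇒ counter-clockwise traversal).

368.5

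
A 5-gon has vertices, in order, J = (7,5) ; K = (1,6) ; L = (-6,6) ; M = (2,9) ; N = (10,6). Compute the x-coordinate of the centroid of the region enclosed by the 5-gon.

Apply Gauss's area formula. First the cross-terms c_i = x_i·y_{i+1} − x_{i+1}·y_i:
  37, 42, -66, -78, 8  ⇒  2A = -57, A = -28.5.
Then Σ (x_i + x_{i+1})·c_i = -450, so x̄ = -450 / (6·(-28.5)) = 50/19.

50/19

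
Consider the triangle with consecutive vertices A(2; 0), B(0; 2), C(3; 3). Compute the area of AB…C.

A→B: (2)(2) − (0)(0) = 4
B→C: (0)(3) − (3)(2) = -6
C→A: (3)(0) − (2)(3) = -6
Σ = -8
Area = |Σ|/2 = 4.

4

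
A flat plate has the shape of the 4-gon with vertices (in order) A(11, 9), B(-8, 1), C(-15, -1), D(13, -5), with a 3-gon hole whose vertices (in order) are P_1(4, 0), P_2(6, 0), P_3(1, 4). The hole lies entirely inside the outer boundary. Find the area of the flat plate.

Outer boundary:
Apply Gauss's area formula: 2A = Σ (x_i·y_{i+1} − x_{i+1}·y_i), indices taken mod 4.
Cross-terms: 83, 23, 88, 172  ⇒  Σ = 366
Area = |Σ|/2 = 183.
Hole:
Apply the shoelace (surveyor's) formula: 2A = Σ (x_i·y_{i+1} − x_{i+1}·y_i), indices taken mod 3.
Σ = (0) + (24) + (-16) = 8
Area = |Σ|/2 = 4.
Net area = 183 − 4 = 179.

179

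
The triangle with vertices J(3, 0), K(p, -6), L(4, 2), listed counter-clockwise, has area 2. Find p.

The doubled signed area Σ (x_i y_{i+1} − x_{i+1} y_i) is linear in p.
With p=0 it equals 0; the coefficient of p is 2 (from the two edges through K).
So 2·p + 0 = 2·2 = 4 ⇒ p = 2.

2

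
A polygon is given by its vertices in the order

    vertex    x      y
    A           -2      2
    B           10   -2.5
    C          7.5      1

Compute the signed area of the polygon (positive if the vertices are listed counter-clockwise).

Apply Gauss's area formula: 2A = Σ (x_i·y_{i+1} − x_{i+1}·y_i), indices taken mod 3.
Σ = (-15) + (28.75) + (17) = 30.75
Signed area = Σ/2 = 15.375 (positive ⇒ counter-clockwise traversal).

15.375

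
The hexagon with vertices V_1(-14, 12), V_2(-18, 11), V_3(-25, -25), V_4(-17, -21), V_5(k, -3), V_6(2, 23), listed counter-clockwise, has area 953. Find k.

Write out the shoelace sum; only the two edges meeting at V_5 involve k:
2·Area = [((-17)·(-3) − k·(-21)) + (k·23 − 2·(-3))] + 1233
       = 44·k + 1290 = 1906
⇒ k = 14.

14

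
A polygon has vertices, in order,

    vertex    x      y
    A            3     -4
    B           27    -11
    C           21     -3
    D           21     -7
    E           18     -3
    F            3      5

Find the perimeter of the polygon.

70

|AB| = √((24)² + (-7)²) = √625 = 25
|BC| = √((-6)² + (8)²) = √100 = 10
|CD| = √((0)² + (-4)²) = √16 = 4
|DE| = √((-3)² + (4)²) = √25 = 5
|EF| = √((-15)² + (8)²) = √289 = 17
|FA| = √((0)² + (-9)²) = √81 = 9
Perimeter = 25 + 10 + 4 + 5 + 17 + 9 = 70.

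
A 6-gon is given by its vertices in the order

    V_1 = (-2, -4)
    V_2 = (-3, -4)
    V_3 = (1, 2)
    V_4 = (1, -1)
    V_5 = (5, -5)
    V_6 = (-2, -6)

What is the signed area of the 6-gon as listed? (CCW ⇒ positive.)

Apply the surveyor's formula: 2A = Σ (x_i·y_{i+1} − x_{i+1}·y_i), indices taken mod 6.
Cross-terms: -4, -2, -3, 0, -40, -4  ⇒  Σ = -53
Signed area = Σ/2 = -26.5 (negative ⇒ clockwise traversal).

-26.5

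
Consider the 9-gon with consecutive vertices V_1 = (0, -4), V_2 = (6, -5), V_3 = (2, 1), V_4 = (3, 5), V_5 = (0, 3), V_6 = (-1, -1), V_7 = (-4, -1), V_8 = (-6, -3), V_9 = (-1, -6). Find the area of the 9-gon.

Σ = (24) + (16) + (7) + (9) + (3) + (-3) + (6) + (33) + (4) = 99
Area = |Σ|/2 = 49.5.

49.5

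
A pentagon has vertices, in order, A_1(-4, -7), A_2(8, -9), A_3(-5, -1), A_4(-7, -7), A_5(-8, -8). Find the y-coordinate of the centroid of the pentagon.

-218/39

Apply the shoelace formula. First the cross-terms c_i = x_i·y_{i+1} − x_{i+1}·y_i:
  92, -53, 28, 0, 24  ⇒  2A = 91, A = 45.5.
Then Σ (y_i + y_{i+1})·c_i = -1526, so ȳ = -1526 / (6·45.5) = -218/39.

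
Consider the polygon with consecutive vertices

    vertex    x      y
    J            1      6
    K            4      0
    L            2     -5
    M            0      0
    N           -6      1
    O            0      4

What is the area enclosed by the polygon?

Cross-terms: -24, -20, 0, 0, -24, -4  ⇒  Σ = -72
Area = |Σ|/2 = 36.

36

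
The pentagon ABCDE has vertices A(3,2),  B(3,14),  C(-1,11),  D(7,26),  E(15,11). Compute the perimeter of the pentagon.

|AB| = √((0)² + (12)²) = √144 = 12
|BC| = √((-4)² + (-3)²) = √25 = 5
|CD| = √((8)² + (15)²) = √289 = 17
|DE| = √((8)² + (-15)²) = √289 = 17
|EA| = √((-12)² + (-9)²) = √225 = 15
Perimeter = 12 + 5 + 17 + 17 + 15 = 66.

66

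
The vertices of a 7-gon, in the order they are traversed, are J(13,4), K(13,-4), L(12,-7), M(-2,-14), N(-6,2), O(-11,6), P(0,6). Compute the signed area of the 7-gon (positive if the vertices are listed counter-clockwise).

Σ = (-104) + (-43) + (-182) + (-88) + (-14) + (-66) + (-78) = -575
Signed area = Σ/2 = -287.5 (negative ⇒ clockwise traversal).

-287.5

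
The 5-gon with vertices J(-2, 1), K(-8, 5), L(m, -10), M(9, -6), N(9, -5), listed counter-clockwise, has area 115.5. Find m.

The doubled signed area Σ (x_i y_{i+1} − x_{i+1} y_i) is linear in m.
With m=0 it equals 176; the coefficient of m is -11 (from the two edges through L).
So -11·m + 176 = 2·115.5 = 231 ⇒ m = -5.

-5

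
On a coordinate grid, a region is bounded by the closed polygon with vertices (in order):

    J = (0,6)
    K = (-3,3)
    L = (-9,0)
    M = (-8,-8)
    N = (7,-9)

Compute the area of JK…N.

143.5

Σ = (18) + (27) + (72) + (128) + (42) = 287
Area = |Σ|/2 = 143.5.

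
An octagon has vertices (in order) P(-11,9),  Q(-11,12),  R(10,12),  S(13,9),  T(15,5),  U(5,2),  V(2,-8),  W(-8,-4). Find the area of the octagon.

Σ = (-33) + (-252) + (-66) + (-70) + (5) + (-44) + (-72) + (-116) = -648
Area = |Σ|/2 = 324.

324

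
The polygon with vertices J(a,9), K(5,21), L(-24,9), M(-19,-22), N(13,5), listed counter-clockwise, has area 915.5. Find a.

The doubled signed area Σ (x_i y_{i+1} − x_{i+1} y_i) is linear in a.
With a=0 it equals 1511; the coefficient of a is 16 (from the two edges through J).
So 16·a + 1511 = 2·915.5 = 1831 ⇒ a = 20.

20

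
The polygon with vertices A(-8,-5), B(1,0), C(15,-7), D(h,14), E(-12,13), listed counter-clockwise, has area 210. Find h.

-6

Write out the shoelace sum; only the two edges meeting at D involve h:
2·Area = [(15·14 − h·(-7)) + (h·13 − (-12)·14)] + 162
       = 20·h + 540 = 420
⇒ h = -6.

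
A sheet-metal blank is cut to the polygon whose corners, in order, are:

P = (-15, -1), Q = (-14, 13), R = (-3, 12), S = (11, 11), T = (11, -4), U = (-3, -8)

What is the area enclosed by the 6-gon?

Σ = (-209) + (-129) + (-165) + (-165) + (-100) + (-117) = -885
Area = |Σ|/2 = 442.5.

442.5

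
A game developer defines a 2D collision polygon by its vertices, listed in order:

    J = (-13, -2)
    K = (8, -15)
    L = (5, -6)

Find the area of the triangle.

J→K: (-13)(-15) − (8)(-2) = 211
K→L: (8)(-6) − (5)(-15) = 27
L→J: (5)(-2) − (-13)(-6) = -88
Σ = 150
Area = |Σ|/2 = 75.

75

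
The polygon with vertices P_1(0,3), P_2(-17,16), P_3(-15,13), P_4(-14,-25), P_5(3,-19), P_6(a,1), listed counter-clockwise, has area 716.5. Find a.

21

Write out the shoelace sum; only the two edges meeting at P_6 involve a:
2·Area = [(3·1 − a·(-19)) + (a·3 − 0·1)] + 968
       = 22·a + 971 = 1433
⇒ a = 21.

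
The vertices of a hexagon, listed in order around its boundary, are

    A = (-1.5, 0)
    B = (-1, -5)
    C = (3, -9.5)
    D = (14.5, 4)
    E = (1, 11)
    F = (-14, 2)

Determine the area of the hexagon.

248.125

Σ = (7.5) + (24.5) + (149.75) + (155.5) + (156) + (3) = 496.25
Area = |Σ|/2 = 248.125.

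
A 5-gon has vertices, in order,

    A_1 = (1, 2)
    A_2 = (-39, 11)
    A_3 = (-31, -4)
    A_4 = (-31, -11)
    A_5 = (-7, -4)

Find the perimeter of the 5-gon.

100

|A_1A_2| = √((-40)² + (9)²) = √1681 = 41
|A_2A_3| = √((8)² + (-15)²) = √289 = 17
|A_3A_4| = √((0)² + (-7)²) = √49 = 7
|A_4A_5| = √((24)² + (7)²) = √625 = 25
|A_5A_1| = √((8)² + (6)²) = √100 = 10
Perimeter = 41 + 17 + 7 + 25 + 10 = 100.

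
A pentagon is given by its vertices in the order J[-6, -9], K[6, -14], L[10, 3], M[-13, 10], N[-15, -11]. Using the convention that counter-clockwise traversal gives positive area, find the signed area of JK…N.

398.5

Apply the surveyor's formula: 2A = Σ (x_i·y_{i+1} − x_{i+1}·y_i), indices taken mod 5.
J→K: (-6)(-14) − (6)(-9) = 138
K→L: (6)(3) − (10)(-14) = 158
L→M: (10)(10) − (-13)(3) = 139
M→N: (-13)(-11) − (-15)(10) = 293
N→J: (-15)(-9) − (-6)(-11) = 69
Σ = 797
Signed area = Σ/2 = 398.5 (positive ⇒ counter-clockwise traversal).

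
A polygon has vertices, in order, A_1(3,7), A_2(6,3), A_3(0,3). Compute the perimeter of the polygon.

|A_1A_2| = √((3)² + (-4)²) = √25 = 5
|A_2A_3| = √((-6)² + (0)²) = √36 = 6
|A_3A_1| = √((3)² + (4)²) = √25 = 5
Perimeter = 5 + 6 + 5 = 16.

16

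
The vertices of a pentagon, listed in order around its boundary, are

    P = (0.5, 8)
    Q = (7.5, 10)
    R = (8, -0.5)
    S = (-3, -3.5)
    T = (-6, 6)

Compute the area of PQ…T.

Σ = (-55) + (-83.75) + (-29.5) + (-39) + (-51) = -258.25
Area = |Σ|/2 = 129.125.

129.125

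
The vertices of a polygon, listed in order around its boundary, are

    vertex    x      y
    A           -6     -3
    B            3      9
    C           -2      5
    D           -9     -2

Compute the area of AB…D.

Σ = (-45) + (33) + (49) + (15) = 52
Area = |Σ|/2 = 26.

26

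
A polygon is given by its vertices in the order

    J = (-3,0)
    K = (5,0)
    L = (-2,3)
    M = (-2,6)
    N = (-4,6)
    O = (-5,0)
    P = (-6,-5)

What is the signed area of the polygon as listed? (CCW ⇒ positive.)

30.5

Apply the surveyor's formula: 2A = Σ (x_i·y_{i+1} − x_{i+1}·y_i), indices taken mod 7.
Cross-terms: 0, 15, -6, 12, 30, 25, -15  ⇒  Σ = 61
Signed area = Σ/2 = 30.5 (positive ⇒ counter-clockwise traversal).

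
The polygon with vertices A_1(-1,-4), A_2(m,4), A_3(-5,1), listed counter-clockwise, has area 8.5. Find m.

Write out the shoelace sum; only the two edges meeting at A_2 involve m:
2·Area = [((-1)·4 − m·(-4)) + (m·1 − (-5)·4)] + 21
       = 5·m + 37 = 17
⇒ m = -4.

-4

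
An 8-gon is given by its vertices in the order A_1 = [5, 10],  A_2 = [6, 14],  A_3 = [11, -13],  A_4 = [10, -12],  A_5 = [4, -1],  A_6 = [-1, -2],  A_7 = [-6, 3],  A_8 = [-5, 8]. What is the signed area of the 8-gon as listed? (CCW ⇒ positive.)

Apply the shoelace (surveyor's) formula: 2A = Σ (x_i·y_{i+1} − x_{i+1}·y_i), indices taken mod 8.
Σ = (10) + (-232) + (-2) + (38) + (-9) + (-15) + (-33) + (-90) = -333
Signed area = Σ/2 = -166.5 (negative ⇒ clockwise traversal).

-166.5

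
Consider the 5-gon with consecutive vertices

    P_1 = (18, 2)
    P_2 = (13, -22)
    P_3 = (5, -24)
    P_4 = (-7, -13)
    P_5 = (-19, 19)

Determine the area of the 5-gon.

808.5

Apply Gauss's area formula: 2A = Σ (x_i·y_{i+1} − x_{i+1}·y_i), indices taken mod 5.
Σ = (-422) + (-202) + (-233) + (-380) + (-380) = -1617
Area = |Σ|/2 = 808.5.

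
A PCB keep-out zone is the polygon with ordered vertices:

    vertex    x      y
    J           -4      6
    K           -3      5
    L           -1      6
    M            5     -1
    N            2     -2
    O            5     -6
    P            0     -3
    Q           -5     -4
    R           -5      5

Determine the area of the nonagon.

69.5

Apply the surveyor's formula: 2A = Σ (x_i·y_{i+1} − x_{i+1}·y_i), indices taken mod 9.
J→K: (-4)(5) − (-3)(6) = -2
K→L: (-3)(6) − (-1)(5) = -13
L→M: (-1)(-1) − (5)(6) = -29
M→N: (5)(-2) − (2)(-1) = -8
N→O: (2)(-6) − (5)(-2) = -2
O→P: (5)(-3) − (0)(-6) = -15
P→Q: (0)(-4) − (-5)(-3) = -15
Q→R: (-5)(5) − (-5)(-4) = -45
R→J: (-5)(6) − (-4)(5) = -10
Σ = -139
Area = |Σ|/2 = 69.5.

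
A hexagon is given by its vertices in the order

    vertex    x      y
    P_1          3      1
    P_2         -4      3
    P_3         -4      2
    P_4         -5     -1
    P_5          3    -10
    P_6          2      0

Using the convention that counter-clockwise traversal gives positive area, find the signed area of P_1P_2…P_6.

Σ = (13) + (4) + (14) + (53) + (20) + (2) = 106
Signed area = Σ/2 = 53 (positive ⇒ counter-clockwise traversal).

53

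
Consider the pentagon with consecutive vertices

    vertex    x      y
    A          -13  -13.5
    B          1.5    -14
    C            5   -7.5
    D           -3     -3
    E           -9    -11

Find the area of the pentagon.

Apply the shoelace (surveyor's) formula: 2A = Σ (x_i·y_{i+1} − x_{i+1}·y_i), indices taken mod 5.
A→B: (-13)(-14) − (1.5)(-13.5) = 202.25
B→C: (1.5)(-7.5) − (5)(-14) = 58.75
C→D: (5)(-3) − (-3)(-7.5) = -37.5
D→E: (-3)(-11) − (-9)(-3) = 6
E→A: (-9)(-13.5) − (-13)(-11) = -21.5
Σ = 208
Area = |Σ|/2 = 104.

104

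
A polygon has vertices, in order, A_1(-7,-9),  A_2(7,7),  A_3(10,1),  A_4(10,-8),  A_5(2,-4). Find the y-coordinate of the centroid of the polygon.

Apply the shoelace formula. First the cross-terms c_i = x_i·y_{i+1} − x_{i+1}·y_i:
  14, -63, -90, -24, -46  ⇒  2A = -209, A = -104.5.
Then Σ (y_i + y_{i+1})·c_i = 984, so ȳ = 984 / (6·(-104.5)) = -328/209.

-328/209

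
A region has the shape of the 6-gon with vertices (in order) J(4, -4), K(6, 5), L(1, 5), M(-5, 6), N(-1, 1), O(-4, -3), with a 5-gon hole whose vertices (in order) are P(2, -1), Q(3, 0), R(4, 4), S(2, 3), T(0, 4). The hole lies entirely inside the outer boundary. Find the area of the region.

Outer boundary:
J→K: (4)(5) − (6)(-4) = 44
K→L: (6)(5) − (1)(5) = 25
L→M: (1)(6) − (-5)(5) = 31
M→N: (-5)(1) − (-1)(6) = 1
N→O: (-1)(-3) − (-4)(1) = 7
O→J: (-4)(-4) − (4)(-3) = 28
Σ = 136
Area = |Σ|/2 = 68.
Hole:
Apply the shoelace formula: 2A = Σ (x_i·y_{i+1} − x_{i+1}·y_i), indices taken mod 5.
P→Q: (2)(0) − (3)(-1) = 3
Q→R: (3)(4) − (4)(0) = 12
R→S: (4)(3) − (2)(4) = 4
S→T: (2)(4) − (0)(3) = 8
T→P: (0)(-1) − (2)(4) = -8
Σ = 19
Area = |Σ|/2 = 9.5.
Net area = 68 − 9.5 = 58.5.

58.5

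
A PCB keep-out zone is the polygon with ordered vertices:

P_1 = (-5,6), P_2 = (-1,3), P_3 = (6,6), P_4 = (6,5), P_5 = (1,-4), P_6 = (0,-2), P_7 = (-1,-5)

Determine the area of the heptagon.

Apply the shoelace (surveyor's) formula: 2A = Σ (x_i·y_{i+1} − x_{i+1}·y_i), indices taken mod 7.
Cross-terms: -9, -24, -6, -29, -2, -2, -31  ⇒  Σ = -103
Area = |Σ|/2 = 51.5.

51.5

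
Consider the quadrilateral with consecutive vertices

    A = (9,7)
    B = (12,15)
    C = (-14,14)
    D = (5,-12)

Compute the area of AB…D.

335

A→B: (9)(15) − (12)(7) = 51
B→C: (12)(14) − (-14)(15) = 378
C→D: (-14)(-12) − (5)(14) = 98
D→A: (5)(7) − (9)(-12) = 143
Σ = 670
Area = |Σ|/2 = 335.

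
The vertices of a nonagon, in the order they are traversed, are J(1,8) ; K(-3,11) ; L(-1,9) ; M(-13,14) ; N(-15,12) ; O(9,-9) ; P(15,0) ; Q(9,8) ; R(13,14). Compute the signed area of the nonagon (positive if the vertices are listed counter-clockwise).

285

Cross-terms: 35, -16, 103, 54, 27, 135, 120, 22, 90  ⇒  Σ = 570
Signed area = Σ/2 = 285 (positive ⇒ counter-clockwise traversal).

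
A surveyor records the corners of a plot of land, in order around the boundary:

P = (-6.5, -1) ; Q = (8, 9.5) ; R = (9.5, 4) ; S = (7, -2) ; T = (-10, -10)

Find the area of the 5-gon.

P→Q: (-6.5)(9.5) − (8)(-1) = -53.75
Q→R: (8)(4) − (9.5)(9.5) = -58.25
R→S: (9.5)(-2) − (7)(4) = -47
S→T: (7)(-10) − (-10)(-2) = -90
T→P: (-10)(-1) − (-6.5)(-10) = -55
Σ = -304
Area = |Σ|/2 = 152.

152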